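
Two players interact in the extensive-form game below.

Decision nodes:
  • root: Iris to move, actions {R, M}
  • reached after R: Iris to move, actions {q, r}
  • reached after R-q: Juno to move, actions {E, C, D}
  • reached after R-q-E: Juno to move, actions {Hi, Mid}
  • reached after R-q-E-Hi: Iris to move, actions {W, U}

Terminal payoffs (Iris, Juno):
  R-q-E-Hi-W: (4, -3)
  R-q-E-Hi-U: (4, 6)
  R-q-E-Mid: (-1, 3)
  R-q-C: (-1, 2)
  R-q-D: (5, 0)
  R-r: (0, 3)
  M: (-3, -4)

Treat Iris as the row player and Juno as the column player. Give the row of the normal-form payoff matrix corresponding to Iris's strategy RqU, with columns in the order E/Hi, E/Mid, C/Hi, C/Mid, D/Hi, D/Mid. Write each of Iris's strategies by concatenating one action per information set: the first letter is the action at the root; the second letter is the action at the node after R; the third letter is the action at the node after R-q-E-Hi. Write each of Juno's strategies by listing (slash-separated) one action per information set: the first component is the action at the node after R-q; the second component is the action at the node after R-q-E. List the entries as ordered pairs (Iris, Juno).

vs E/Hi: Iris plays R → Iris plays q at [R] → Juno plays E at [R-q] → Juno plays Hi at [R-q-E] → Iris plays U at [R-q-E-Hi] → (4, 6)
vs E/Mid: Iris plays R → Iris plays q at [R] → Juno plays E at [R-q] → Juno plays Mid at [R-q-E] → (-1, 3)
vs C/Hi: Iris plays R → Iris plays q at [R] → Juno plays C at [R-q] → (-1, 2)
vs C/Mid: Iris plays R → Iris plays q at [R] → Juno plays C at [R-q] → (-1, 2)
vs D/Hi: Iris plays R → Iris plays q at [R] → Juno plays D at [R-q] → (5, 0)
vs D/Mid: Iris plays R → Iris plays q at [R] → Juno plays D at [R-q] → (5, 0)

(4,6) (-1,3) (-1,2) (-1,2) (5,0) (5,0)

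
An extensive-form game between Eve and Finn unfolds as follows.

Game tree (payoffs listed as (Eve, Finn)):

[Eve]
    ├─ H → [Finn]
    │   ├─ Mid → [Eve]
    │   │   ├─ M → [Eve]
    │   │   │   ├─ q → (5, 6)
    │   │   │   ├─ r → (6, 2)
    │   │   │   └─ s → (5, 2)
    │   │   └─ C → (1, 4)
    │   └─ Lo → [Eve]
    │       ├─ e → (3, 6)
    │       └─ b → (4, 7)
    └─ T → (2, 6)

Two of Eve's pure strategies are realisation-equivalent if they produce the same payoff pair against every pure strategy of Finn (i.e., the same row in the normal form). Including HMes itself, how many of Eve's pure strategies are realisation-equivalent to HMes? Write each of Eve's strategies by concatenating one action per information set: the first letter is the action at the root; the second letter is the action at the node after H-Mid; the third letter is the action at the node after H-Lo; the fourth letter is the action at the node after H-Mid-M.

1

Row for HMes (columns Mid, Lo): (5,2) (3,6).
Every one of Eve's information sets is on the play path for some reply by Finn when Eve follows HMes.
Changing the action at any of them therefore changes at least one column, so only HMes itself gives this row.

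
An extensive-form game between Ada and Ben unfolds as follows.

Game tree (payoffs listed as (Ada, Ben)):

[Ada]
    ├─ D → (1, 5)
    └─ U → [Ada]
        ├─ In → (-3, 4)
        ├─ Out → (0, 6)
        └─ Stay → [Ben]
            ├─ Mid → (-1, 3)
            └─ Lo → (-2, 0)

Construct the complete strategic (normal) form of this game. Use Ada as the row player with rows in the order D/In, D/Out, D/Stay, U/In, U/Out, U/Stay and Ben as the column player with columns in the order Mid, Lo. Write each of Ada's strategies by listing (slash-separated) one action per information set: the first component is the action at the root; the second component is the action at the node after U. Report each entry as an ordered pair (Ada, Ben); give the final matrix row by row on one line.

            Mid       Lo
  D/In    (1,5)    (1,5)
 D/Out    (1,5)    (1,5)
D/Stay    (1,5)    (1,5)
  U/In   (-3,4)   (-3,4)
 U/Out    (0,6)    (0,6)
U/Stay   (-1,3)   (-2,0)

D/In: (1,5) (1,5) | D/Out: (1,5) (1,5) | D/Stay: (1,5) (1,5) | U/In: (-3,4) (-3,4) | U/Out: (0,6) (0,6) | U/Stay: (-1,3) (-2,0)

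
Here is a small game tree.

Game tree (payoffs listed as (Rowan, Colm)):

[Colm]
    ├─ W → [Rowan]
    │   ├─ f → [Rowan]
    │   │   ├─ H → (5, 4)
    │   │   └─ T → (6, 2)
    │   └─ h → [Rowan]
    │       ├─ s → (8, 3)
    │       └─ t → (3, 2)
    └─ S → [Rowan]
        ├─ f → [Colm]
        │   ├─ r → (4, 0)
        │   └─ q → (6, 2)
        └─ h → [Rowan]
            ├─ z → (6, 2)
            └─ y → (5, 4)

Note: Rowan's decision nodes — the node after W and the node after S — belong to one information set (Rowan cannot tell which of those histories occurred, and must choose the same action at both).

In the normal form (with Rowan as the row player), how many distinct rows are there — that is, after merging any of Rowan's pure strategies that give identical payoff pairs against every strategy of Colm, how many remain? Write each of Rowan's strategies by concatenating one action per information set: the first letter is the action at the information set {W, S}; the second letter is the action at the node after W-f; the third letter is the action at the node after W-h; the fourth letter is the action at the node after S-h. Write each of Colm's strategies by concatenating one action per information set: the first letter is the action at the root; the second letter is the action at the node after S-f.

Rowan has 16 pure strategies: fHsz, fHsy, fHtz, fHty, fTsz, fTsy, fTtz, fTty, hHsz, hHsy, hHtz, hHty, hTsz, hTsy, hTtz, hTty. Columns: Wr, Wq, Sr, Sq.
{fHsz, fHsy, fHtz, fHty} → row (5,4) (5,4) (4,0) (6,2)
{fTsz, fTsy, fTtz, fTty} → row (6,2) (6,2) (4,0) (6,2)
{hHsz, hTsz} → row (8,3) (8,3) (6,2) (6,2)
{hHsy, hTsy} → row (8,3) (8,3) (5,4) (5,4)
{hHtz, hTtz} → row (3,2) (3,2) (6,2) (6,2)
{hHty, hTty} → row (3,2) (3,2) (5,4) (5,4)
That's 6 distinct rows out of 16 strategies.

6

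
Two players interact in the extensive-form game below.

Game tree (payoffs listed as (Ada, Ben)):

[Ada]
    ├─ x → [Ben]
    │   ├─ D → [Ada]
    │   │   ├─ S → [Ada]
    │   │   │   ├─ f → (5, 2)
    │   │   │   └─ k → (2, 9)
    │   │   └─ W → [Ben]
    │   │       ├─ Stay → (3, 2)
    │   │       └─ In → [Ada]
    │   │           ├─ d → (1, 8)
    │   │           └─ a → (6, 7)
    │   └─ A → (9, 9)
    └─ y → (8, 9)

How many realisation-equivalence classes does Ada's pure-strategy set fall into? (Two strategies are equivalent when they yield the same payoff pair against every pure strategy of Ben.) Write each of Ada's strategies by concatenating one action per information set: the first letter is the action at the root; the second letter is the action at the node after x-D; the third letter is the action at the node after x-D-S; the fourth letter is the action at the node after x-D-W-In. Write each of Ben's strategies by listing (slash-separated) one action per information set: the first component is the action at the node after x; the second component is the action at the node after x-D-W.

5

Ada has 16 pure strategies: xSfd, xSfa, xSkd, xSka, xWfd, xWfa, xWkd, xWka, ySfd, ySfa, ySkd, ySka, yWfd, yWfa, yWkd, yWka. Columns: D/Stay, D/In, A/Stay, A/In.
{xSfd, xSfa} → row (5,2) (5,2) (9,9) (9,9)
{xSkd, xSka} → row (2,9) (2,9) (9,9) (9,9)
{xWfd, xWkd} → row (3,2) (1,8) (9,9) (9,9)
{xWfa, xWka} → row (3,2) (6,7) (9,9) (9,9)
{ySfd, ySfa, ySkd, ySka, yWfd, yWfa, yWkd, yWka} → row (8,9) (8,9) (8,9) (8,9)
That's 5 distinct rows out of 16 strategies.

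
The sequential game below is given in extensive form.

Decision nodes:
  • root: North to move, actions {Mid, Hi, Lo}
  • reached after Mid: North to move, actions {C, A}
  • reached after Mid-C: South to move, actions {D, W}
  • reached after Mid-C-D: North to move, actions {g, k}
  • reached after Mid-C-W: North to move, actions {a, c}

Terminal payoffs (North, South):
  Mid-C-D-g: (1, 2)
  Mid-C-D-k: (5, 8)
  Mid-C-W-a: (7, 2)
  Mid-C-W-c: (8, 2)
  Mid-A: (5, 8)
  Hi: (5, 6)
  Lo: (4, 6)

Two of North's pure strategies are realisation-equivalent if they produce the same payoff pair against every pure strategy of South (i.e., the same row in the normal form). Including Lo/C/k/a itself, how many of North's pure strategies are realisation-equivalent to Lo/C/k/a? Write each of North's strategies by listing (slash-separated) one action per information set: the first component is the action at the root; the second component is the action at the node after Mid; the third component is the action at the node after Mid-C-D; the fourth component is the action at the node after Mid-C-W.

8

Row for Lo/C/k/a (columns D, W): (4,6) (4,6).
Under Lo/C/k/a, North's choice at the node after Mid and at the node after Mid-C-D and at the node after Mid-C-W can never be reached regardless of what South does, so varying those choices leaves every outcome unchanged.
Holding the reachable choices fixed and varying the unreachable ones freely already gives 2 × 2 × 2 = 8 equivalent strategies.
No other strategy reproduces this row, so those 8 are the full class: Lo/C/g/a, Lo/C/g/c, Lo/C/k/a, Lo/C/k/c, Lo/A/g/a, Lo/A/g/c, Lo/A/k/a, Lo/A/k/c.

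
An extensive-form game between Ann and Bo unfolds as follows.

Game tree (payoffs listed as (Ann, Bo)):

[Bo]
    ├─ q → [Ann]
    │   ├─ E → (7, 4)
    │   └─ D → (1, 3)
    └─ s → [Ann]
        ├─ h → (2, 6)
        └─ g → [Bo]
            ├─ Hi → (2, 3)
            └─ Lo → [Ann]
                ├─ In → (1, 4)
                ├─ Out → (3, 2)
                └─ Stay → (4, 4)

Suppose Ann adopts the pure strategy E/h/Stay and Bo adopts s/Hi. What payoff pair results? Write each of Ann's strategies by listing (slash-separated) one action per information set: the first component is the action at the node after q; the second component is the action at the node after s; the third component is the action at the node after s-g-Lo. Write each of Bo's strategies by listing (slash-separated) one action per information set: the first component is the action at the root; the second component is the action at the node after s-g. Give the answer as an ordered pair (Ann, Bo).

Trace the play path from the root:
  Bo plays s
  Ann plays h at [s]
→ terminal payoff (2, 6).
(Ann's choice at the node after q is never reached on this path, so it doesn't affect the outcome.)

(2, 6)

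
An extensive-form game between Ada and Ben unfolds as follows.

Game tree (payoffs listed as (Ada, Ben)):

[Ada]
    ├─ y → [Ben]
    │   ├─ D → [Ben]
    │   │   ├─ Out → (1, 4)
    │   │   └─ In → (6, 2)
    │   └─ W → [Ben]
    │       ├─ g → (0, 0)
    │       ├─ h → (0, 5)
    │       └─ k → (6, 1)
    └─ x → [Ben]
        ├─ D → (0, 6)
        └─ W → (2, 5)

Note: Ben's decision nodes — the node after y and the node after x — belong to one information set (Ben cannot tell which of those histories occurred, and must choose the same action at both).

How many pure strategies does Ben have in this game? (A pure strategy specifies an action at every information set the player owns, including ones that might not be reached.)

12

Ben owns the information set {y, x} with actions {D, W} — two choices.
Ben owns the node after y-D with actions {Out, In} — two choices.
Ben owns the node after y-W with actions {g, h, k} — three choices.
A pure strategy fixes one action at each information set independently, so the count is the product 2 × 2 × 3 = 12.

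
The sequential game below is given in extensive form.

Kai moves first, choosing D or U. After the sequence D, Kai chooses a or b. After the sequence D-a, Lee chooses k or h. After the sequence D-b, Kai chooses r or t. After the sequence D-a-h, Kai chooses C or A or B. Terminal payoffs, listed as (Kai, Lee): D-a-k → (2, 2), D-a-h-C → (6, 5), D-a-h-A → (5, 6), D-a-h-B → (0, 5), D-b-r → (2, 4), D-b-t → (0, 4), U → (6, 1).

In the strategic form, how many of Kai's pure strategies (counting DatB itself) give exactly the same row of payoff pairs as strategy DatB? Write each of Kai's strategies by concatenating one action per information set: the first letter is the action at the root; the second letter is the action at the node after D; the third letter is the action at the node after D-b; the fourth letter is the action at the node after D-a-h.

Row for DatB (columns k, h): (2,2) (0,5).
Under DatB, Kai's choice at the node after D-b can never be reached regardless of what Lee does, so varying those choices leaves every outcome unchanged.
Holding the reachable choices fixed and varying the unreachable one freely already gives 2 equivalent strategies.
No other strategy reproduces this row, so those 2 are the full class: DarB, DatB.

2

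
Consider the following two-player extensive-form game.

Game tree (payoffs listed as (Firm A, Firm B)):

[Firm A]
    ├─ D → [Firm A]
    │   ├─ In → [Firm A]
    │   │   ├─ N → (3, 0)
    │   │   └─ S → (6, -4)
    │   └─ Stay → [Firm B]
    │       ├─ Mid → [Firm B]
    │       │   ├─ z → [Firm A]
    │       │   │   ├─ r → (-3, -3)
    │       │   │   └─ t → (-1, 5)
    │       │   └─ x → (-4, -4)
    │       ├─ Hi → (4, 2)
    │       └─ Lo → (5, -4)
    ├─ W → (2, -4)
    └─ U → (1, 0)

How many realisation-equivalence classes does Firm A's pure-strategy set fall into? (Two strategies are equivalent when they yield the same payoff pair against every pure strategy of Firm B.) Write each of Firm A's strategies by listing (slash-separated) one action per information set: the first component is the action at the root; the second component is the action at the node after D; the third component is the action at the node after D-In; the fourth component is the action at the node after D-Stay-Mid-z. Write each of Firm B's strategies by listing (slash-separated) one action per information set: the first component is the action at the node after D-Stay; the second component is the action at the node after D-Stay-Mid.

6

Firm A has 24 pure strategies: D/In/N/r, D/In/N/t, D/In/S/r, D/In/S/t, D/Stay/N/r, D/Stay/N/t, D/Stay/S/r, D/Stay/S/t, W/In/N/r, W/In/N/t, W/In/S/r, W/In/S/t, W/Stay/N/r, W/Stay/N/t, W/Stay/S/r, W/Stay/S/t, U/In/N/r, U/In/N/t, U/In/S/r, U/In/S/t, U/Stay/N/r, U/Stay/N/t, U/Stay/S/r, U/Stay/S/t. Columns: Mid/z, Mid/x, Hi/z, Hi/x, Lo/z, Lo/x.
{D/In/N/r, D/In/N/t} → row (3,0) (3,0) (3,0) (3,0) (3,0) (3,0)
{D/In/S/r, D/In/S/t} → row (6,-4) (6,-4) (6,-4) (6,-4) (6,-4) (6,-4)
{D/Stay/N/r, D/Stay/S/r} → row (-3,-3) (-4,-4) (4,2) (4,2) (5,-4) (5,-4)
{D/Stay/N/t, D/Stay/S/t} → row (-1,5) (-4,-4) (4,2) (4,2) (5,-4) (5,-4)
{W/In/N/r, W/In/N/t, W/In/S/r, W/In/S/t, W/Stay/N/r, W/Stay/N/t, W/Stay/S/r, W/Stay/S/t} → row (2,-4) (2,-4) (2,-4) (2,-4) (2,-4) (2,-4)
{U/In/N/r, U/In/N/t, U/In/S/r, U/In/S/t, U/Stay/N/r, U/Stay/N/t, U/Stay/S/r, U/Stay/S/t} → row (1,0) (1,0) (1,0) (1,0) (1,0) (1,0)
That's 6 distinct rows out of 24 strategies.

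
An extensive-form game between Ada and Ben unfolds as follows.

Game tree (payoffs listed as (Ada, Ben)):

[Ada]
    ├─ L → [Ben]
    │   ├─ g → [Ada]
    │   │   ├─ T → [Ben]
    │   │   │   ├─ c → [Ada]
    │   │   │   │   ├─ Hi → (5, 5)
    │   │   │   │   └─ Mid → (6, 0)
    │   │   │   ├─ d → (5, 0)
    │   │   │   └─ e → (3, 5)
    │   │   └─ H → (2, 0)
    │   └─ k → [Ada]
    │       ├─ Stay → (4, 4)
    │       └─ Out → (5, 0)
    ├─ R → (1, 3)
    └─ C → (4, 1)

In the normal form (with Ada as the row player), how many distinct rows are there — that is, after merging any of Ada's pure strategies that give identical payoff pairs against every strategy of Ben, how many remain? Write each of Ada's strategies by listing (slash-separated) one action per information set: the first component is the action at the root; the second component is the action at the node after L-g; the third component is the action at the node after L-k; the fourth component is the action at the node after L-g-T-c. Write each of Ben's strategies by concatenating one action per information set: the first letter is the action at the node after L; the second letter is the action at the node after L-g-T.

8

Ada has 24 pure strategies: L/T/Stay/Hi, L/T/Stay/Mid, L/T/Out/Hi, L/T/Out/Mid, L/H/Stay/Hi, L/H/Stay/Mid, L/H/Out/Hi, L/H/Out/Mid, R/T/Stay/Hi, R/T/Stay/Mid, R/T/Out/Hi, R/T/Out/Mid, R/H/Stay/Hi, R/H/Stay/Mid, R/H/Out/Hi, R/H/Out/Mid, C/T/Stay/Hi, C/T/Stay/Mid, C/T/Out/Hi, C/T/Out/Mid, C/H/Stay/Hi, C/H/Stay/Mid, C/H/Out/Hi, C/H/Out/Mid. Columns: gc, gd, ge, kc, kd, ke.
{L/T/Stay/Hi} → row (5,5) (5,0) (3,5) (4,4) (4,4) (4,4)
{L/T/Stay/Mid} → row (6,0) (5,0) (3,5) (4,4) (4,4) (4,4)
{L/T/Out/Hi} → row (5,5) (5,0) (3,5) (5,0) (5,0) (5,0)
{L/T/Out/Mid} → row (6,0) (5,0) (3,5) (5,0) (5,0) (5,0)
{L/H/Stay/Hi, L/H/Stay/Mid} → row (2,0) (2,0) (2,0) (4,4) (4,4) (4,4)
{L/H/Out/Hi, L/H/Out/Mid} → row (2,0) (2,0) (2,0) (5,0) (5,0) (5,0)
{R/T/Stay/Hi, R/T/Stay/Mid, R/T/Out/Hi, R/T/Out/Mid, R/H/Stay/Hi, R/H/Stay/Mid, R/H/Out/Hi, R/H/Out/Mid} → row (1,3) (1,3) (1,3) (1,3) (1,3) (1,3)
{C/T/Stay/Hi, C/T/Stay/Mid, C/T/Out/Hi, C/T/Out/Mid, C/H/Stay/Hi, C/H/Stay/Mid, C/H/Out/Hi, C/H/Out/Mid} → row (4,1) (4,1) (4,1) (4,1) (4,1) (4,1)
That's 8 distinct rows out of 24 strategies.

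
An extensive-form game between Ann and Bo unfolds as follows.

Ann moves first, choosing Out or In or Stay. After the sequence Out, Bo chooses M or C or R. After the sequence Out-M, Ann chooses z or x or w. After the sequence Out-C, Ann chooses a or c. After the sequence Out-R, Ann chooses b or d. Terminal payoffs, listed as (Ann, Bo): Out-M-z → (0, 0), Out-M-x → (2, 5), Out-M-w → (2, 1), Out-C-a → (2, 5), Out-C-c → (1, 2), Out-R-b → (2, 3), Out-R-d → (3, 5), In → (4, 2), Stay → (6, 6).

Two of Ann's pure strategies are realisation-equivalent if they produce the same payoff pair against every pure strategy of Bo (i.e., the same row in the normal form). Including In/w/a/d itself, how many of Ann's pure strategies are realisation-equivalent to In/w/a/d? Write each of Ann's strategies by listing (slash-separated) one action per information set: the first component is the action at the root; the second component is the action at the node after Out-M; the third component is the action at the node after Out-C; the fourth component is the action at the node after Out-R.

12

Row for In/w/a/d (columns M, C, R): (4,2) (4,2) (4,2).
Under In/w/a/d, Ann's choice at the node after Out-M and at the node after Out-C and at the node after Out-R can never be reached regardless of what Bo does, so varying those choices leaves every outcome unchanged.
Holding the reachable choices fixed and varying the unreachable ones freely already gives 3 × 2 × 2 = 12 equivalent strategies.
No other strategy reproduces this row, so those 12 are the full class: In/z/a/b, In/z/a/d, In/z/c/b, In/z/c/d, In/x/a/b, In/x/a/d, In/x/c/b, In/x/c/d, In/w/a/b, In/w/a/d, In/w/c/b, In/w/c/d.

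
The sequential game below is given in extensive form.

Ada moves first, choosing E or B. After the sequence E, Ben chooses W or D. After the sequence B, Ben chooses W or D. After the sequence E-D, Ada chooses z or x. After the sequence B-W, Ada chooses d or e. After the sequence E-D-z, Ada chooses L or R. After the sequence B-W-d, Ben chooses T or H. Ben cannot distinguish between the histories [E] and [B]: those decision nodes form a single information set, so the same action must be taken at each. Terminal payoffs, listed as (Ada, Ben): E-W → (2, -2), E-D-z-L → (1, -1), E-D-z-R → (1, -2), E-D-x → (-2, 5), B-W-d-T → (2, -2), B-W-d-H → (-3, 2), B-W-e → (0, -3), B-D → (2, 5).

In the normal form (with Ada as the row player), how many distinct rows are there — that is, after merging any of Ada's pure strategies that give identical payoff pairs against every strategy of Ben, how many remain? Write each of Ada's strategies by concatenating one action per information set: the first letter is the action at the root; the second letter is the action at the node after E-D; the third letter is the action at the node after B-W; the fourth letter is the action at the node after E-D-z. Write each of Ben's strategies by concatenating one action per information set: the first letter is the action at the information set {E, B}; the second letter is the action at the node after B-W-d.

5

Ada has 16 pure strategies: EzdL, EzdR, EzeL, EzeR, ExdL, ExdR, ExeL, ExeR, BzdL, BzdR, BzeL, BzeR, BxdL, BxdR, BxeL, BxeR. Columns: WT, WH, DT, DH.
{EzdL, EzeL} → row (2,-2) (2,-2) (1,-1) (1,-1)
{EzdR, EzeR} → row (2,-2) (2,-2) (1,-2) (1,-2)
{ExdL, ExdR, ExeL, ExeR} → row (2,-2) (2,-2) (-2,5) (-2,5)
{BzdL, BzdR, BxdL, BxdR} → row (2,-2) (-3,2) (2,5) (2,5)
{BzeL, BzeR, BxeL, BxeR} → row (0,-3) (0,-3) (2,5) (2,5)
That's 5 distinct rows out of 16 strategies.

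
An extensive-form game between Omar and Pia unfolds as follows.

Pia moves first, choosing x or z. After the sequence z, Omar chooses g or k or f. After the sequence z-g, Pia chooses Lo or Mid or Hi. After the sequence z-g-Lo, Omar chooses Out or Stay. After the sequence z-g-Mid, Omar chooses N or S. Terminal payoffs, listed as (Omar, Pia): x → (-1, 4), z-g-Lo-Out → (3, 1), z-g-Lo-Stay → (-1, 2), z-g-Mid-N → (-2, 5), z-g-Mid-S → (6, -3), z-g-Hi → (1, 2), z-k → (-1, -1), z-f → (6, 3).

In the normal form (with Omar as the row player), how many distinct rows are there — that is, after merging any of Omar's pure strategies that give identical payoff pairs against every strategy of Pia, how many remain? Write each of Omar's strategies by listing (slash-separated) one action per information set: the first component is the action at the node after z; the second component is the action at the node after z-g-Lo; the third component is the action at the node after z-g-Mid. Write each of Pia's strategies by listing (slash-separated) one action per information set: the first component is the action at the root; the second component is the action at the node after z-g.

Omar has 12 pure strategies: g/Out/N, g/Out/S, g/Stay/N, g/Stay/S, k/Out/N, k/Out/S, k/Stay/N, k/Stay/S, f/Out/N, f/Out/S, f/Stay/N, f/Stay/S. Columns: x/Lo, x/Mid, x/Hi, z/Lo, z/Mid, z/Hi.
{g/Out/N} → row (-1,4) (-1,4) (-1,4) (3,1) (-2,5) (1,2)
{g/Out/S} → row (-1,4) (-1,4) (-1,4) (3,1) (6,-3) (1,2)
{g/Stay/N} → row (-1,4) (-1,4) (-1,4) (-1,2) (-2,5) (1,2)
{g/Stay/S} → row (-1,4) (-1,4) (-1,4) (-1,2) (6,-3) (1,2)
{k/Out/N, k/Out/S, k/Stay/N, k/Stay/S} → row (-1,4) (-1,4) (-1,4) (-1,-1) (-1,-1) (-1,-1)
{f/Out/N, f/Out/S, f/Stay/N, f/Stay/S} → row (-1,4) (-1,4) (-1,4) (6,3) (6,3) (6,3)
That's 6 distinct rows out of 12 strategies.

6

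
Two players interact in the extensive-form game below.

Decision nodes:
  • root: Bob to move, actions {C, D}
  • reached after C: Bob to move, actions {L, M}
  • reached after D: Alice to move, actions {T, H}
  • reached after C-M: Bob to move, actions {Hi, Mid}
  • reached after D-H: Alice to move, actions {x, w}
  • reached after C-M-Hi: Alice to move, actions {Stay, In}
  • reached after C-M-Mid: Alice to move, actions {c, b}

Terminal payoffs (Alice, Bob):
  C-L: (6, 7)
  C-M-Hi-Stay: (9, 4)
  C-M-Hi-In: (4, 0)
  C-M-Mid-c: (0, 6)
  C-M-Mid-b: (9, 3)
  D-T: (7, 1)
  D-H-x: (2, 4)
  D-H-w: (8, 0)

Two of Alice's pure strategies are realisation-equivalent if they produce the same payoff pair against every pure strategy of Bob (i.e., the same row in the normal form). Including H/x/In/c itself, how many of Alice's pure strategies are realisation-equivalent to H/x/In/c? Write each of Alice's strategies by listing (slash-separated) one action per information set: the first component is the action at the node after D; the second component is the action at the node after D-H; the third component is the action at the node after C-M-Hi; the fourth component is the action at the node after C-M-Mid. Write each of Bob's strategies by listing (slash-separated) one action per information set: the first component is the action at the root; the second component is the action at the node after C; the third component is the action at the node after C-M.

Row for H/x/In/c (columns C/L/Hi, C/L/Mid, C/M/Hi, C/M/Mid, D/L/Hi, D/L/Mid, D/M/Hi, D/M/Mid): (6,7) (6,7) (4,0) (0,6) (2,4) (2,4) (2,4) (2,4).
Every one of Alice's information sets is on the play path for some reply by Bob when Alice follows H/x/In/c.
Changing the action at any of them therefore changes at least one column, so only H/x/In/c itself gives this row.

1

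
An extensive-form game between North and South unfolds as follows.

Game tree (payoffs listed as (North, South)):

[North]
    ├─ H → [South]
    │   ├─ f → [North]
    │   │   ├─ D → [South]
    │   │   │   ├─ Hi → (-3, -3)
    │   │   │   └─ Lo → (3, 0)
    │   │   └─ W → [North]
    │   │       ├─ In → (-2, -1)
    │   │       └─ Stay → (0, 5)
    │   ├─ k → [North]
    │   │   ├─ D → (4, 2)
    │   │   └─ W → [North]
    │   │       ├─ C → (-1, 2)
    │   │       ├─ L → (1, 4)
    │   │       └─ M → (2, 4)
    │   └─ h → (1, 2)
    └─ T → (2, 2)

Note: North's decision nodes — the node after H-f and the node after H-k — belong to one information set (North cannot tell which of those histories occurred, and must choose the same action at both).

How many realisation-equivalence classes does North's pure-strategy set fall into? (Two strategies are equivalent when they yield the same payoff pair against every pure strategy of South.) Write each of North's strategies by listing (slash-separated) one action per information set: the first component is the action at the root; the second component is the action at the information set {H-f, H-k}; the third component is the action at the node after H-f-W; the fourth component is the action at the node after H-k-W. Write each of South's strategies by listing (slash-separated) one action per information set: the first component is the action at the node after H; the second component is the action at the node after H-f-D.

8

North has 24 pure strategies: H/D/In/C, H/D/In/L, H/D/In/M, H/D/Stay/C, H/D/Stay/L, H/D/Stay/M, H/W/In/C, H/W/In/L, H/W/In/M, H/W/Stay/C, H/W/Stay/L, H/W/Stay/M, T/D/In/C, T/D/In/L, T/D/In/M, T/D/Stay/C, T/D/Stay/L, T/D/Stay/M, T/W/In/C, T/W/In/L, T/W/In/M, T/W/Stay/C, T/W/Stay/L, T/W/Stay/M. Columns: f/Hi, f/Lo, k/Hi, k/Lo, h/Hi, h/Lo.
{H/D/In/C, H/D/In/L, H/D/In/M, H/D/Stay/C, H/D/Stay/L, H/D/Stay/M} → row (-3,-3) (3,0) (4,2) (4,2) (1,2) (1,2)
{H/W/In/C} → row (-2,-1) (-2,-1) (-1,2) (-1,2) (1,2) (1,2)
{H/W/In/L} → row (-2,-1) (-2,-1) (1,4) (1,4) (1,2) (1,2)
{H/W/In/M} → row (-2,-1) (-2,-1) (2,4) (2,4) (1,2) (1,2)
{H/W/Stay/C} → row (0,5) (0,5) (-1,2) (-1,2) (1,2) (1,2)
{H/W/Stay/L} → row (0,5) (0,5) (1,4) (1,4) (1,2) (1,2)
{H/W/Stay/M} → row (0,5) (0,5) (2,4) (2,4) (1,2) (1,2)
{T/D/In/C, T/D/In/L, T/D/In/M, T/D/Stay/C, T/D/Stay/L, T/D/Stay/M, T/W/In/C, T/W/In/L, T/W/In/M, T/W/Stay/C, T/W/Stay/L, T/W/Stay/M} → row (2,2) (2,2) (2,2) (2,2) (2,2) (2,2)
That's 8 distinct rows out of 24 strategies.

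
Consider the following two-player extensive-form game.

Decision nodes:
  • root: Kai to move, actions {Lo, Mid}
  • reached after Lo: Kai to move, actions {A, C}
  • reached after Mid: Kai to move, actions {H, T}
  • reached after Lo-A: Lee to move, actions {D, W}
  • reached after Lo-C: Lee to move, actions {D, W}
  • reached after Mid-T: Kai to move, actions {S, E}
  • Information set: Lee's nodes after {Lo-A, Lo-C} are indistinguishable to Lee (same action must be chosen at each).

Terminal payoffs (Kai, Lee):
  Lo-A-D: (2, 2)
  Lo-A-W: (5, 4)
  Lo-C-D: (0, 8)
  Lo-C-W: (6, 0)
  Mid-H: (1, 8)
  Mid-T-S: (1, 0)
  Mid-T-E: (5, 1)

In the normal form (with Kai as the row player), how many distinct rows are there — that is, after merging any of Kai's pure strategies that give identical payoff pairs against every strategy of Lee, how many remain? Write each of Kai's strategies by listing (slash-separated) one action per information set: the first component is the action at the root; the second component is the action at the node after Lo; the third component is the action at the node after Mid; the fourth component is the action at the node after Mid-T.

Kai has 16 pure strategies: Lo/A/H/S, Lo/A/H/E, Lo/A/T/S, Lo/A/T/E, Lo/C/H/S, Lo/C/H/E, Lo/C/T/S, Lo/C/T/E, Mid/A/H/S, Mid/A/H/E, Mid/A/T/S, Mid/A/T/E, Mid/C/H/S, Mid/C/H/E, Mid/C/T/S, Mid/C/T/E. Columns: D, W.
{Lo/A/H/S, Lo/A/H/E, Lo/A/T/S, Lo/A/T/E} → row (2,2) (5,4)
{Lo/C/H/S, Lo/C/H/E, Lo/C/T/S, Lo/C/T/E} → row (0,8) (6,0)
{Mid/A/H/S, Mid/A/H/E, Mid/C/H/S, Mid/C/H/E} → row (1,8) (1,8)
{Mid/A/T/S, Mid/C/T/S} → row (1,0) (1,0)
{Mid/A/T/E, Mid/C/T/E} → row (5,1) (5,1)
That's 5 distinct rows out of 16 strategies.

5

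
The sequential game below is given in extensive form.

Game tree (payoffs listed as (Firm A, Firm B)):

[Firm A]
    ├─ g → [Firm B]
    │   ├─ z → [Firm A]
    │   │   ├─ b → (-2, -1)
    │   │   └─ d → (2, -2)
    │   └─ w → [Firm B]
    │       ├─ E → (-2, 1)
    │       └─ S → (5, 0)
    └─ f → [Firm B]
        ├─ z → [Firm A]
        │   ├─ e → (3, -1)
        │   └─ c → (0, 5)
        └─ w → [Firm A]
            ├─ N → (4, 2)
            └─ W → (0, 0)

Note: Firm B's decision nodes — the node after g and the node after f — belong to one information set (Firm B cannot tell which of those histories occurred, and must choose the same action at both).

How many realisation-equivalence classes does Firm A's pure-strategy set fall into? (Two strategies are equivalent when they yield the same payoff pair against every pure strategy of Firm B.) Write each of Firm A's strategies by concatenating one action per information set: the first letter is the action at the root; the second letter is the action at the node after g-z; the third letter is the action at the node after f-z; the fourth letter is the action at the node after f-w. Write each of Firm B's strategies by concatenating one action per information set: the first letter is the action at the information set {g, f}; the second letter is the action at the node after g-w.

6

Firm A has 16 pure strategies: gbeN, gbeW, gbcN, gbcW, gdeN, gdeW, gdcN, gdcW, fbeN, fbeW, fbcN, fbcW, fdeN, fdeW, fdcN, fdcW. Columns: zE, zS, wE, wS.
{gbeN, gbeW, gbcN, gbcW} → row (-2,-1) (-2,-1) (-2,1) (5,0)
{gdeN, gdeW, gdcN, gdcW} → row (2,-2) (2,-2) (-2,1) (5,0)
{fbeN, fdeN} → row (3,-1) (3,-1) (4,2) (4,2)
{fbeW, fdeW} → row (3,-1) (3,-1) (0,0) (0,0)
{fbcN, fdcN} → row (0,5) (0,5) (4,2) (4,2)
{fbcW, fdcW} → row (0,5) (0,5) (0,0) (0,0)
That's 6 distinct rows out of 16 strategies.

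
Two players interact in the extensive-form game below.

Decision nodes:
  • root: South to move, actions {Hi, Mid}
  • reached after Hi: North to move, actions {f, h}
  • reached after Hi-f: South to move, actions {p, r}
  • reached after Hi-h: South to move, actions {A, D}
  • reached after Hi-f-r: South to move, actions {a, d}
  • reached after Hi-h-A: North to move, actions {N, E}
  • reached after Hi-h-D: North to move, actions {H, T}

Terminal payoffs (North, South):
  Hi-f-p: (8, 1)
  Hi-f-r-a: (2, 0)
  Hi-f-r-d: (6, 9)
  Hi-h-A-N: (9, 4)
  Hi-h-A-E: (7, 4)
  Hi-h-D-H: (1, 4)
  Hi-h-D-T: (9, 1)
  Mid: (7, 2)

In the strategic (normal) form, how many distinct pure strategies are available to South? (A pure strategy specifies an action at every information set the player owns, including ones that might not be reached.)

16

South owns the root with actions {Hi, Mid} — two choices.
South owns the node after Hi-f with actions {p, r} — two choices.
South owns the node after Hi-h with actions {A, D} — two choices.
South owns the node after Hi-f-r with actions {a, d} — two choices.
A pure strategy fixes one action at each information set independently, so the count is the product 2 × 2 × 2 × 2 = 16.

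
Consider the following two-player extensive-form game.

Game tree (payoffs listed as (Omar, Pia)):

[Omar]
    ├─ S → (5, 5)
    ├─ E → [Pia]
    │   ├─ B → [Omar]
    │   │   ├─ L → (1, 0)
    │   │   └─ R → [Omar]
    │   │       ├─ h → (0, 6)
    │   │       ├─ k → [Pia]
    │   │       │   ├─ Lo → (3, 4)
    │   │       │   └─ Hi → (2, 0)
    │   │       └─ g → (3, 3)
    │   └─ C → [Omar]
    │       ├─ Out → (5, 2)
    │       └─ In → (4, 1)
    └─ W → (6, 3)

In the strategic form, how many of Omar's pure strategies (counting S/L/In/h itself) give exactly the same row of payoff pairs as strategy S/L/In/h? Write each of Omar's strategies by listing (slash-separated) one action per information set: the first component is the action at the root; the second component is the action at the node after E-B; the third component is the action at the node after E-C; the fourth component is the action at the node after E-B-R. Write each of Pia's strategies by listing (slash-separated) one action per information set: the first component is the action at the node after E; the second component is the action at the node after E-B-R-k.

12

Row for S/L/In/h (columns B/Lo, B/Hi, C/Lo, C/Hi): (5,5) (5,5) (5,5) (5,5).
Under S/L/In/h, Omar's choice at the node after E-B and at the node after E-C and at the node after E-B-R can never be reached regardless of what Pia does, so varying those choices leaves every outcome unchanged.
Holding the reachable choices fixed and varying the unreachable ones freely already gives 2 × 2 × 3 = 12 equivalent strategies.
No other strategy reproduces this row, so those 12 are the full class: S/L/Out/h, S/L/Out/k, S/L/Out/g, S/L/In/h, S/L/In/k, S/L/In/g, S/R/Out/h, S/R/Out/k, S/R/Out/g, S/R/In/h, S/R/In/k, S/R/In/g.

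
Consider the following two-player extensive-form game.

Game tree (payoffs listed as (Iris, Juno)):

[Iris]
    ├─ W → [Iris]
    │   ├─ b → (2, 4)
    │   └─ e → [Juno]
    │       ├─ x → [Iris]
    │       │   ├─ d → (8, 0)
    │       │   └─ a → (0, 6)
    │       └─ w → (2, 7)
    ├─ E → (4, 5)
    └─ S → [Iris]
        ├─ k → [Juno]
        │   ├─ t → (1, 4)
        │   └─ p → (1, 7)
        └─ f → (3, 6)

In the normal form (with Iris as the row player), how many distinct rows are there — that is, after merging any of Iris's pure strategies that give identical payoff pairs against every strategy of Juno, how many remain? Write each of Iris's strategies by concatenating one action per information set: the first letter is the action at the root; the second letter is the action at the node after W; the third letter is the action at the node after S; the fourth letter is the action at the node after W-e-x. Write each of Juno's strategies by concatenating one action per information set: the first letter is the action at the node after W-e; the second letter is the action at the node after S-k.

6

Iris has 24 pure strategies: Wbkd, Wbka, Wbfd, Wbfa, Wekd, Weka, Wefd, Wefa, Ebkd, Ebka, Ebfd, Ebfa, Eekd, Eeka, Eefd, Eefa, Sbkd, Sbka, Sbfd, Sbfa, Sekd, Seka, Sefd, Sefa. Columns: xt, xp, wt, wp.
{Wbkd, Wbka, Wbfd, Wbfa} → row (2,4) (2,4) (2,4) (2,4)
{Wekd, Wefd} → row (8,0) (8,0) (2,7) (2,7)
{Weka, Wefa} → row (0,6) (0,6) (2,7) (2,7)
{Ebkd, Ebka, Ebfd, Ebfa, Eekd, Eeka, Eefd, Eefa} → row (4,5) (4,5) (4,5) (4,5)
{Sbkd, Sbka, Sekd, Seka} → row (1,4) (1,7) (1,4) (1,7)
{Sbfd, Sbfa, Sefd, Sefa} → row (3,6) (3,6) (3,6) (3,6)
That's 6 distinct rows out of 24 strategies.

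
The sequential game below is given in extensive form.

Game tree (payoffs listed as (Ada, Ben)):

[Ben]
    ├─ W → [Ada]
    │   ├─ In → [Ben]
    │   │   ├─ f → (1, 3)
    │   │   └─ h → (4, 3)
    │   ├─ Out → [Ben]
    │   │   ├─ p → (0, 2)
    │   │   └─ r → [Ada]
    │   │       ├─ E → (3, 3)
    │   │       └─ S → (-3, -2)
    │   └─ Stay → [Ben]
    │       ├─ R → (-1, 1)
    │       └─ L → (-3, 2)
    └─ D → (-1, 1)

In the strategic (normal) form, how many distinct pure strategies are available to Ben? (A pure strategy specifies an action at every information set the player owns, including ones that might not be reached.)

Ben owns the root with actions {W, D} — two choices.
Ben owns the node after W-In with actions {f, h} — two choices.
Ben owns the node after W-Out with actions {p, r} — two choices.
Ben owns the node after W-Stay with actions {R, L} — two choices.
A pure strategy fixes one action at each information set independently, so the count is the product 2 × 2 × 2 × 2 = 16.
(For reference, Ada has 6 pure strategies, giving a 16×6 normal-form matrix.)

16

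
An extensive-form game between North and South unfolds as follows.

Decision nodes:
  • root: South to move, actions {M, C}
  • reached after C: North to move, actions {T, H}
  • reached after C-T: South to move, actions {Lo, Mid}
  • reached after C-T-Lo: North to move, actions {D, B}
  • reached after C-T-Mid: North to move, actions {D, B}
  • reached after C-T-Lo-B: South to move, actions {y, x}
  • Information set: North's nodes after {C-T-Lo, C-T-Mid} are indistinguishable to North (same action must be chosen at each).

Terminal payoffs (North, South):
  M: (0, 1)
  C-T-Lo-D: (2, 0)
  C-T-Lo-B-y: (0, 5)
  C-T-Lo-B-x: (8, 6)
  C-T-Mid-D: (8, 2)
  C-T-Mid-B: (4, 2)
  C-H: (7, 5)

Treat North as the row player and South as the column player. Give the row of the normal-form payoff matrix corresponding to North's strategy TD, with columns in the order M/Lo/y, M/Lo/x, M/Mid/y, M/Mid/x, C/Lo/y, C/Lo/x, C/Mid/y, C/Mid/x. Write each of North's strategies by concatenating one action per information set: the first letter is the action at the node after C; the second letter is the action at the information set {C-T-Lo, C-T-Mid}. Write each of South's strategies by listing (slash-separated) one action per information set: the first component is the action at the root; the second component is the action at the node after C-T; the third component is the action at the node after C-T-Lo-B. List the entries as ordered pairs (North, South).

(0,1) (0,1) (0,1) (0,1) (2,0) (2,0) (8,2) (8,2)

vs M/Lo/y: South plays M → (0, 1)
vs M/Lo/x: South plays M → (0, 1)
vs M/Mid/y: South plays M → (0, 1)
vs M/Mid/x: South plays M → (0, 1)
vs C/Lo/y: South plays C → North plays T at [C] → South plays Lo at [C-T] → North plays D at [C-T-Lo] → (2, 0)
vs C/Lo/x: South plays C → North plays T at [C] → South plays Lo at [C-T] → North plays D at [C-T-Lo] → (2, 0)
vs C/Mid/y: South plays C → North plays T at [C] → South plays Mid at [C-T] → North plays D at [C-T-Mid] → (8, 2)
vs C/Mid/x: South plays C → North plays T at [C] → South plays Mid at [C-T] → North plays D at [C-T-Mid] → (8, 2)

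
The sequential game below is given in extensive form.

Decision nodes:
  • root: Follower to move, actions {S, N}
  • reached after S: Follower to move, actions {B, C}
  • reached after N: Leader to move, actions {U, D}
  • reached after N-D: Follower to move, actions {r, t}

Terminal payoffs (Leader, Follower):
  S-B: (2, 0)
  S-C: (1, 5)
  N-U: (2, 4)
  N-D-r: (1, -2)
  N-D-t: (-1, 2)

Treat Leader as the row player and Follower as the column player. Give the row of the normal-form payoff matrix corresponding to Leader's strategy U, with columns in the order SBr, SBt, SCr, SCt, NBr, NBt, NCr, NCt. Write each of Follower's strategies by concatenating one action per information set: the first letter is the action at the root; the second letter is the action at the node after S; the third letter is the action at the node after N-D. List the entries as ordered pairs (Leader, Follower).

vs SBr: Follower plays S → Follower plays B at [S] → (2, 0)
vs SBt: Follower plays S → Follower plays B at [S] → (2, 0)
vs SCr: Follower plays S → Follower plays C at [S] → (1, 5)
vs SCt: Follower plays S → Follower plays C at [S] → (1, 5)
vs NBr: Follower plays N → Leader plays U at [N] → (2, 4)
vs NBt: Follower plays N → Leader plays U at [N] → (2, 4)
vs NCr: Follower plays N → Leader plays U at [N] → (2, 4)
vs NCt: Follower plays N → Leader plays U at [N] → (2, 4)

(2,0) (2,0) (1,5) (1,5) (2,4) (2,4) (2,4) (2,4)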